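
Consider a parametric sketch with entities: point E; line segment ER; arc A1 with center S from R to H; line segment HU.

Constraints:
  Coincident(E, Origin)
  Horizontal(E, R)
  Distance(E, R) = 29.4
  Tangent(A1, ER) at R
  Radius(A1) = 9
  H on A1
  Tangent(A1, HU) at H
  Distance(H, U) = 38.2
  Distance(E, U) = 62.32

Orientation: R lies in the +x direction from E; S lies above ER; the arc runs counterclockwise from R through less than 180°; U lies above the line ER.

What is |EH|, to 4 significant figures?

39.23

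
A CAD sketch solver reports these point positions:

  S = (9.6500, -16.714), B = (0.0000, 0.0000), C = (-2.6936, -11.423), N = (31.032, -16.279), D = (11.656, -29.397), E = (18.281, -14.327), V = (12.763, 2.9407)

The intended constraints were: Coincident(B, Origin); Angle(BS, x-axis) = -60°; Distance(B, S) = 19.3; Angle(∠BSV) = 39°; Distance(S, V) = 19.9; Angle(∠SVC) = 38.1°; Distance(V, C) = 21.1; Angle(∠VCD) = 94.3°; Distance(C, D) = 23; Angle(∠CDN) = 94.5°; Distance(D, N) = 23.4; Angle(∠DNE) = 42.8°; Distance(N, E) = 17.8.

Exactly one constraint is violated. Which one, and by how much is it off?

Distance(N, E) = 17.8 — off by 4.90.

B = (0.00, 0.00) ✓; BS at -60.00° ✓; |BS| = 19.30 ✓; ∠BSV = 39.00° ✓; |SV| = 19.90 ✓; ∠SVC = 38.10° ✓; |VC| = 21.10 ✓; ∠VCD = 94.30° ✓; |CD| = 23.00 ✓; ∠CDN = 94.50° ✓; |DN| = 23.40 ✓; ∠DNE = 42.80° ✓; |NE| = 12.90 ✗.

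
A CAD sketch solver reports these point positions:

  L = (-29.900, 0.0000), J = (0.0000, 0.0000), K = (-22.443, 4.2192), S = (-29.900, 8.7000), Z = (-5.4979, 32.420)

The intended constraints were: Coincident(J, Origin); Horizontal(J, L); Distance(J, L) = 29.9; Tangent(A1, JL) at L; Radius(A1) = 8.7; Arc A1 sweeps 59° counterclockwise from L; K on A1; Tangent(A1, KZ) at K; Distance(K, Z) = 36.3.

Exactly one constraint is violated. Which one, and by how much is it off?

Distance(K, Z) = 36.3 — off by 3.40.

J = (0.00, 0.00) ✓; J.y = 0.00, L.y = 0.00 ✓; |JL| = 29.90 ✓; ∠(SL, LJ) = 90.00° ✓; |SL| = 8.700 ✓; bearing(S→K) − bearing(S→L) = 59.00° ✓; |SK| = 8.700 ✓; ∠(SK, KZ) = 90.00° ✓; |KZ| = 32.90 ✗.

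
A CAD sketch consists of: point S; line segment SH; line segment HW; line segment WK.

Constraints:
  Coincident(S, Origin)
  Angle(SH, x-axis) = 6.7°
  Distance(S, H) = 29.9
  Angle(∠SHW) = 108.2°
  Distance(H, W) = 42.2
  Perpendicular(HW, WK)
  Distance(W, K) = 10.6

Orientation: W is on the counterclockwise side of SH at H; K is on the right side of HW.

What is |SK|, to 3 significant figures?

64.6

S is at the origin; SH runs at 6.7° with length 29.9, so H = 29.9·(cos 6.7°, sin 6.7°) = (29.7, 3.49). ∠SHW = 108.2°, so HW runs at 6.7° + (180° − 108.2°) = 78.5° from the x-axis; with |HW| = 42.2, W = H + 42.2·(cos 78.5°, sin 78.5°) = (38.1, 44.8). HW is perpendicular to WK; with |WK| = 10.6 on the right of HW, K = W + 10.6·(0.980, -0.199) = (48.5, 42.7). Then |SK| = |K − S| = 64.6.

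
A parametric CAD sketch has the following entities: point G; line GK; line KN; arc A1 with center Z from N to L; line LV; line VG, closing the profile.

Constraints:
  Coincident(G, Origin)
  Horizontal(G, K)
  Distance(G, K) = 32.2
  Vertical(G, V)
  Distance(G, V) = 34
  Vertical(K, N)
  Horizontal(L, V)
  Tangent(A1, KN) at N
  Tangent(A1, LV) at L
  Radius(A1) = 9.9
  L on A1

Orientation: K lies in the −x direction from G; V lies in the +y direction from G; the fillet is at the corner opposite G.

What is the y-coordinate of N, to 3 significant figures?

24.1

G is at the origin; G and K share the same y with |GK| = 32.2 and K on the −x side, so K = (-32.2, 0.00). G and V share the same x with |GV| = 34.0 and V on the +y side, so V = (0.00, 34.0). The virtual corner opposite G is at (-32.2, 34.0). Tangency of A1 to KN means the radius ZN is perpendicular to KN and A1 meets LV tangentially, so ZL is at right angles to LV, with radius 9.9, so the center Z sits 9.9 in from both sides at Z = (-22.3, 24.1). That places the tangent points at N = (-32.2, 24.1) on KN and L = (-22.3, 34.0) on LV. So N.y = 24.1.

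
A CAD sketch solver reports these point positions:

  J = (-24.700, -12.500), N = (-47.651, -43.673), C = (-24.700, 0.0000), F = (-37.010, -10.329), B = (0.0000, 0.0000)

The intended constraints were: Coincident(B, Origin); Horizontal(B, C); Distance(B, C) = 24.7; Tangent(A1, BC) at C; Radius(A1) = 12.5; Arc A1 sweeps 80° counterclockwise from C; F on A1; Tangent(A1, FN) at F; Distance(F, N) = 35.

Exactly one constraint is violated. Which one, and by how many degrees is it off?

Tangent(A1, FN) at F — off by 7.70°.

B = (0.00, 0.00) ✓; B.y = 0.00, C.y = 0.00 ✓; |BC| = 24.70 ✓; ∠(JC, CB) = 90.00° ✓; |JC| = 12.50 ✓; bearing(J→F) − bearing(J→C) = 80.00° ✓; |JF| = 12.50 ✓; ∠(JF, FN) = 97.70° ✗; |FN| = 35.00 ✓.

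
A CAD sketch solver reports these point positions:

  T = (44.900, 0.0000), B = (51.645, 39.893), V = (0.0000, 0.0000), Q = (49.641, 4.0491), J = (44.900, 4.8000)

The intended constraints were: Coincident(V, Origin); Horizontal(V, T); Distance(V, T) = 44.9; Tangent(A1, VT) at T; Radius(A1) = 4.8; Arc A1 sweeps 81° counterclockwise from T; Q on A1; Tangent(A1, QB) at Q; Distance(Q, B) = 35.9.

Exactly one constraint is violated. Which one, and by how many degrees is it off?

Tangent(A1, QB) at Q — off by 5.80°.

V = (0.00, 0.00) ✓; V.y = 0.00, T.y = 0.00 ✓; |VT| = 44.90 ✓; ∠(JT, TV) = 90.00° ✓; |JT| = 4.800 ✓; bearing(J→Q) − bearing(J→T) = 81.00° ✓; |JQ| = 4.800 ✓; ∠(JQ, QB) = 84.20° ✗; |QB| = 35.90 ✓.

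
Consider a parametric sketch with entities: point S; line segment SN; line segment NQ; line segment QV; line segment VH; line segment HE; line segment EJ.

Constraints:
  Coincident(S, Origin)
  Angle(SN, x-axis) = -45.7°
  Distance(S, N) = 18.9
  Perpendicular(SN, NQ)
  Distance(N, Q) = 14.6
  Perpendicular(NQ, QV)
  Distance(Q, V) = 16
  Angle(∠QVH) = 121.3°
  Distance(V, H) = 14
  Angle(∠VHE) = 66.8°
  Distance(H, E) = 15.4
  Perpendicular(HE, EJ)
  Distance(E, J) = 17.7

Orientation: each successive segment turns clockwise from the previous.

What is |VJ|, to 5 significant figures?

11.003

S is at the origin; SN runs at -45.7° with length 18.9, so N = (13.200, -13.527). The perpendicularity gives NQ at right angles to SN, so NQ runs at -135.70°; with |NQ| = 14.6, Q = (2.7509, -23.723). NQ is perpendicular to QV, so QV runs at 134.30°; with |QV| = 16.0, V = (-8.4237, -12.272). ∠QVH = 121.3° gives VH at 75.600° from the x-axis; with |VH| = 14.0, H = (-4.9421, 1.2878). ∠VHE = 66.8° gives HE at -37.600° from the x-axis; with |HE| = 15.4, E = (7.2592, -8.1084). HE ⟂ EJ, so EJ runs at -127.60°; with |EJ| = 17.7, J = (-3.5404, -22.132). Then |VJ| = |J − V| = 11.003.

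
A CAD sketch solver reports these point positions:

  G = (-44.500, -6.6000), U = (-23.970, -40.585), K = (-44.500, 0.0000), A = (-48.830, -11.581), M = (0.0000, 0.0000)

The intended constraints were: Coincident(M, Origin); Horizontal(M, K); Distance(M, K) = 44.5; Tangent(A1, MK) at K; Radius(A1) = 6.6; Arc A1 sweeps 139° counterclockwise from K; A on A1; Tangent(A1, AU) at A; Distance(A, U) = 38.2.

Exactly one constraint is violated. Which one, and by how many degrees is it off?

Tangent(A1, AU) at A — off by 8.40°.

M = (0.00, 0.00) ✓; M.y = 0.00, K.y = 0.00 ✓; |MK| = 44.50 ✓; ∠(GK, KM) = 90.00° ✓; |GK| = 6.600 ✓; bearing(G→A) − bearing(G→K) = 139.0° ✓; |GA| = 6.600 ✓; ∠(GA, AU) = 98.40° ✗; |AU| = 38.20 ✓.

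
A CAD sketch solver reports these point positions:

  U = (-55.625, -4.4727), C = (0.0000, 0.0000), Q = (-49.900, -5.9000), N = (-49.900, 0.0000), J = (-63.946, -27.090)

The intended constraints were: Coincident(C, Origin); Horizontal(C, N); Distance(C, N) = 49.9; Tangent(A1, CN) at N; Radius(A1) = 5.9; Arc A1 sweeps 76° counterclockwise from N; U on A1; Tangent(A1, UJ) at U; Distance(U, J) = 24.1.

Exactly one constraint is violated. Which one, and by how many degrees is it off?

Tangent(A1, UJ) at U — off by 6.20°.

C = (0.00, 0.00) ✓; C.y = 0.00, N.y = 0.00 ✓; |CN| = 49.90 ✓; ∠(QN, NC) = 90.00° ✓; |QN| = 5.900 ✓; bearing(Q→U) − bearing(Q→N) = 76.00° ✓; |QU| = 5.900 ✓; ∠(QU, UJ) = 96.20° ✗; |UJ| = 24.10 ✓.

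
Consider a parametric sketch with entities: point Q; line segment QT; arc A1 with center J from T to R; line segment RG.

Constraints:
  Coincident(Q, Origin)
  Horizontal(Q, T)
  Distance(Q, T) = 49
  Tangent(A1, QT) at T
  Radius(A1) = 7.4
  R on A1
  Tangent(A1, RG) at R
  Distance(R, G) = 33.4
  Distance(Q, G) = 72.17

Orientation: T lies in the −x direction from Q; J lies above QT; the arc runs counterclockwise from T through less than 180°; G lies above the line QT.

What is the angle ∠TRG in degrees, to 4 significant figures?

119.1°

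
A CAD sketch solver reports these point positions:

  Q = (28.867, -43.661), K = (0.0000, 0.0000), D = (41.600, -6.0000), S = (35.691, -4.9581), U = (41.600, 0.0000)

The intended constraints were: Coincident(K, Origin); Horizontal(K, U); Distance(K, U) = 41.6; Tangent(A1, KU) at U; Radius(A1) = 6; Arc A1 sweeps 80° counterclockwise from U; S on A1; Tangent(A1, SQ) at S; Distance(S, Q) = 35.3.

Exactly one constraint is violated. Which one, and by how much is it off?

Distance(S, Q) = 35.3 — off by 4.00.

K = (0.00, 0.00) ✓; K.y = 0.00, U.y = 0.00 ✓; |KU| = 41.60 ✓; ∠(DU, UK) = 90.00° ✓; |DU| = 6.000 ✓; bearing(D→S) − bearing(D→U) = 80.00° ✓; |DS| = 6.000 ✓; ∠(DS, SQ) = 90.00° ✓; |SQ| = 39.30 ✗.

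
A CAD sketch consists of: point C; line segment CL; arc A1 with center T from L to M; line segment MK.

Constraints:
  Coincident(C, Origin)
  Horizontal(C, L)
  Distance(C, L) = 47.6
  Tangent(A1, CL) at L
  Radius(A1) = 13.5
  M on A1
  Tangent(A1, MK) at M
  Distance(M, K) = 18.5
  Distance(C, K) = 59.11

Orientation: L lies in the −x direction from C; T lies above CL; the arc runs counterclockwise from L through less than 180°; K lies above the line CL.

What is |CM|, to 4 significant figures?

41.97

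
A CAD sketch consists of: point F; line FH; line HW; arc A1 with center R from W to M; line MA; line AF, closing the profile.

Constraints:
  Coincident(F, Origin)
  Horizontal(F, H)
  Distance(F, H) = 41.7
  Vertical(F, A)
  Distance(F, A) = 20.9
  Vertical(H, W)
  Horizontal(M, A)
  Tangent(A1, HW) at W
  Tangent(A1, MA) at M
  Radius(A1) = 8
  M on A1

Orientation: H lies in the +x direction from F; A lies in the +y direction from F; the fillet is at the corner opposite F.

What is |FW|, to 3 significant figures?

43.6

F is at the origin; F and H share the same y with |FH| = 41.7 and H on the +x side, so H = (41.7, 0.00). FA is vertical with |FA| = 20.9 and A on the +y side, so A = (0.00, 20.9). The virtual corner opposite F is at (41.7, 20.9). The tangent condition forces RW to be normal to HW and since A1 is tangent to MA there, RM ⟂ MA, with radius 8.0, so the center R sits 8.0 in from both sides at R = (33.7, 12.9). That places the tangent points at W = (41.7, 12.9) on HW and M = (33.7, 20.9) on MA. Then |FW| = |W − F| = 43.6.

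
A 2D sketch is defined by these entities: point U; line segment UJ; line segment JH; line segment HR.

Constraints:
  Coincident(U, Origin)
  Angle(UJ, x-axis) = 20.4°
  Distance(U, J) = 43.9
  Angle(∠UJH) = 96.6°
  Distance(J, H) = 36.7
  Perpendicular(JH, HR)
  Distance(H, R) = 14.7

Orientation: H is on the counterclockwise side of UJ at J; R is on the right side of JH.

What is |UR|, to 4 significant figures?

71.71

∠UJH = 96.6°, so JH runs at 20.4° + (180° − 96.6°) = 103.8° from the x-axis; with |JH| = 36.7, H = J + 36.7·(cos 103.8°, sin 103.8°) = (32.39, 50.94). The perpendicularity gives HR at right angles to JH; with |HR| = 14.7 on the right of JH, R = H + 14.7·(0.9711, 0.2385) = (46.67, 54.45). Then |UR| = |R − U| = 71.71.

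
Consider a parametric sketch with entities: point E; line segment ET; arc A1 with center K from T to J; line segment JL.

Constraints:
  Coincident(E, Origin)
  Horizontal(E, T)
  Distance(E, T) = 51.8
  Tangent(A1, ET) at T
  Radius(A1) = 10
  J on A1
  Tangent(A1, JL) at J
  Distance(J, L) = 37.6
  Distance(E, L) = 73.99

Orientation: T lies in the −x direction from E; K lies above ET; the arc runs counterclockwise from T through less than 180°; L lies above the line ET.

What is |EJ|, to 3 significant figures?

44.5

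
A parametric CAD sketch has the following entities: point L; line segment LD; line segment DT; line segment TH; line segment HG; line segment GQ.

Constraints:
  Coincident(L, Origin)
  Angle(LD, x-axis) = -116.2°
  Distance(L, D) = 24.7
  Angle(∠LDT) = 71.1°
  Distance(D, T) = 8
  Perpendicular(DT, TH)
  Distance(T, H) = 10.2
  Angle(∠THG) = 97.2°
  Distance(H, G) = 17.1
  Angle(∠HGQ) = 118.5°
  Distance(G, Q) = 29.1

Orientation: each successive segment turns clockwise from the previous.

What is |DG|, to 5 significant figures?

15.255

L is at the origin; LD runs at -116.2° with length 24.7, so D = (-10.905, -22.162). ∠LDT = 71.1° gives DT at 134.90° from the x-axis; with |DT| = 8.0, T = (-16.552, -16.496). The perpendicularity gives TH at right angles to DT, so TH runs at 44.900°; with |TH| = 10.2, H = (-9.3271, -9.2957). ∠THG = 97.2° gives HG at -37.900° from the x-axis; with |HG| = 17.1, G = (4.1662, -19.800). Then |DG| = |G − D| = 15.255.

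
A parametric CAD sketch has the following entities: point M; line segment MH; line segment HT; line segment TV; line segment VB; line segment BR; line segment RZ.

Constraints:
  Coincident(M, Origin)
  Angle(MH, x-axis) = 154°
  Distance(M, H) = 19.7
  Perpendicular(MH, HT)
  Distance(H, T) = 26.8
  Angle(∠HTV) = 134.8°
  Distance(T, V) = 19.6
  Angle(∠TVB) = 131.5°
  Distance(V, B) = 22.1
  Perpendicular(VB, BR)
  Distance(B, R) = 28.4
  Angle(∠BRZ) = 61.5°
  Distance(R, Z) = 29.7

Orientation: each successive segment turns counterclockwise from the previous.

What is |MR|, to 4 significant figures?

18.05

M is at the origin; MH runs at 154.0° with length 19.7, so H = (-17.71, 8.636). The perpendicularity gives HT at right angles to MH, so HT runs at -116.0°; with |HT| = 26.8, T = (-29.45, -15.45). ∠HTV = 134.8° gives TV at -70.80° from the x-axis; with |TV| = 19.6, V = (-23.01, -33.96). ∠TVB = 131.5° gives VB at -22.30° from the x-axis; with |VB| = 22.1, B = (-2.562, -42.35). VB ⟂ BR, so BR runs at 67.70°; with |BR| = 28.4, R = (8.215, -16.07). Then |MR| = |R − M| = 18.05.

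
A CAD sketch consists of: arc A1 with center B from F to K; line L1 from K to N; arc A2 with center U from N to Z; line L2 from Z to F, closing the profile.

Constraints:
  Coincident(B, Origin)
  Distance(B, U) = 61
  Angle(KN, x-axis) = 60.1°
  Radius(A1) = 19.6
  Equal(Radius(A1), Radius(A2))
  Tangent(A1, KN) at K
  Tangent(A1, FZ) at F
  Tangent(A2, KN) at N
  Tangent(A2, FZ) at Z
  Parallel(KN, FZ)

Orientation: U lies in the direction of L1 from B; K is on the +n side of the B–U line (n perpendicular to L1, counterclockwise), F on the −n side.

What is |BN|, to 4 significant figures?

64.07

The slot axis is L1's direction at 60.1°, so u = (cos 60.1°, sin 60.1°) = (0.4985, 0.8669) and n = (−sin 60.1°, cos 60.1°) = (-0.8669, 0.4985). B is at the origin and U lies 61.0 along u from B, so U = 61.0·u = (30.41, 52.88). Tangency of A1 to both parallel lines with radius 19.6 puts K and F at B ± 19.6·n: K = (-16.99, 9.770), F = (16.99, -9.770). Equal radii place N and Z the same way about U: N = U + 19.6·n = (13.42, 62.65), Z = U − 19.6·n = (47.40, 43.11). Then |BN| = |N − B| = 64.07.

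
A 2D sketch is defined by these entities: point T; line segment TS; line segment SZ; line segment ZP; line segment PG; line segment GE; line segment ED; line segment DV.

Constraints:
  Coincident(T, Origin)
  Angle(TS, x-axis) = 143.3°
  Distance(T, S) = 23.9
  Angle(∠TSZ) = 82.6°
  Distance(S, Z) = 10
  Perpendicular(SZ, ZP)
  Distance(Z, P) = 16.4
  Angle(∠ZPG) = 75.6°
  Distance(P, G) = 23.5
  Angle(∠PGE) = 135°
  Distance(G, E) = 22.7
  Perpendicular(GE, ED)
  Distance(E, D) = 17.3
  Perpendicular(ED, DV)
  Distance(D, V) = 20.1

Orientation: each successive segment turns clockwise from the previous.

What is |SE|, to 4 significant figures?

25.92

∠ZPG = 75.6° gives PG at -148.5° from the x-axis; with |PG| = 23.5, G = (-20.46, -2.227). ∠PGE = 135.0° gives GE at 166.5° from the x-axis; with |GE| = 22.7, E = (-42.54, 3.072). Then |SE| = |E − S| = 25.92.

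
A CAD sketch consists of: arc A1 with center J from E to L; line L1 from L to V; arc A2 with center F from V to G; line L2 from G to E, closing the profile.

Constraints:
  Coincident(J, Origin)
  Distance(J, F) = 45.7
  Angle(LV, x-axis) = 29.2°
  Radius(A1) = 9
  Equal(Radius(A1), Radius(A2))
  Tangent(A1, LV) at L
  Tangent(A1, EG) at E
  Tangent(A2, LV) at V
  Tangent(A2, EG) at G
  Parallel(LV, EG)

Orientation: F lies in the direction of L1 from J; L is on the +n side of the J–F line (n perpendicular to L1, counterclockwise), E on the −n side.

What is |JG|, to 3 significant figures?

46.6

The slot axis is L1's direction at 29.2°, so u = (cos 29.2°, sin 29.2°) = (0.873, 0.488) and n = (−sin 29.2°, cos 29.2°) = (-0.488, 0.873). J is at the origin and F lies 45.7 along u from J, so F = 45.7·u = (39.9, 22.3). Tangency of A1 to both parallel lines with radius 9.0 puts L and E at J ± 9.0·n: L = (-4.39, 7.86), E = (4.39, -7.86). Equal radii place V and G the same way about F: V = F + 9.0·n = (35.5, 30.2), G = F − 9.0·n = (44.3, 14.4). Then |JG| = |G − J| = 46.6.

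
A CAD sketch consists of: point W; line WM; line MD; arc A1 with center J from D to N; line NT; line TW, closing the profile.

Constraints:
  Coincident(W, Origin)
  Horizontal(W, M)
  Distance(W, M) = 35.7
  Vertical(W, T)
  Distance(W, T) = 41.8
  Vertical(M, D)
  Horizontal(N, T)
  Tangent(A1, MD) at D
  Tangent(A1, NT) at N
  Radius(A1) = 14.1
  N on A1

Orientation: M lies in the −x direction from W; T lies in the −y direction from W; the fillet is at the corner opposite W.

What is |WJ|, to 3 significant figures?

35.1

WT is vertical with |WT| = 41.8 and T on the −y side, so T = (0.00, -41.8). The virtual corner opposite W is at (-35.7, -41.8). Tangency of A1 to MD means the radius JD is perpendicular to MD and the tangent condition forces JN to be normal to NT, with radius 14.1, so the center J sits 14.1 in from both sides at J = (-21.6, -27.7). Then |WJ| = |J − W| = 35.1.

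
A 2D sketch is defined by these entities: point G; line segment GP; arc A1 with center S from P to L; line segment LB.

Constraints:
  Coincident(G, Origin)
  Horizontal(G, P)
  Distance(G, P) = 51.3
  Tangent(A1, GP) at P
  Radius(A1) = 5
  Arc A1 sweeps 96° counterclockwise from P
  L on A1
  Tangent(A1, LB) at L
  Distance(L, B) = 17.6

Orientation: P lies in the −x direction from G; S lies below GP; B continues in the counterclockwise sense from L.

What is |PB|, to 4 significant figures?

23.24

On A1, P sits at bearing 90° from S; a 96° counterclockwise sweep puts L at bearing 186°, so L = S + 5.0·(cos 186°, sin 186°) = (-56.27, -5.523). A1 meets LB tangentially, so SL is at right angles to LB, so LB runs along (−sin 186°, cos 186°); with |LB| = 17.6, B = (-54.43, -23.03). Then |PB| = |B − P| = 23.24.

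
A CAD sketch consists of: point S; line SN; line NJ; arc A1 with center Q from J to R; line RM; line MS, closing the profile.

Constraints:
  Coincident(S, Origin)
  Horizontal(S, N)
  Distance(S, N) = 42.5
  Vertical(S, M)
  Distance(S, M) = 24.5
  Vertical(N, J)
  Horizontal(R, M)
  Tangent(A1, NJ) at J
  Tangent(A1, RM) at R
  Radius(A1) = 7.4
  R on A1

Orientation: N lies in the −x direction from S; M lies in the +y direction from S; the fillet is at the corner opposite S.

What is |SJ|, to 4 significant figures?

45.81

S is at the origin; S and N share the same y with |SN| = 42.5 and N on the −x side, so N = (-42.50, 0.000). S and M share the same x with |SM| = 24.5 and M on the +y side, so M = (0.000, 24.50). The virtual corner opposite S is at (-42.50, 24.50). Tangency of A1 to NJ means the radius QJ is perpendicular to NJ and tangency of A1 to RM means the radius QR is perpendicular to RM, with radius 7.4, so the center Q sits 7.4 in from both sides at Q = (-35.10, 17.10). That places the tangent points at J = (-42.50, 17.10) on NJ and R = (-35.10, 24.50) on RM. Then |SJ| = |J − S| = 45.81.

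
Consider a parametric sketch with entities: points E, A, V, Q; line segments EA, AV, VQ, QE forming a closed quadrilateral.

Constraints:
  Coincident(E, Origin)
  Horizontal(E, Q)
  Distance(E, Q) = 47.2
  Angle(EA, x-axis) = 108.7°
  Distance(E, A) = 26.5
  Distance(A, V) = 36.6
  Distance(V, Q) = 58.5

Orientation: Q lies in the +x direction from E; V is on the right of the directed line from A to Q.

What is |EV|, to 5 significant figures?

15.320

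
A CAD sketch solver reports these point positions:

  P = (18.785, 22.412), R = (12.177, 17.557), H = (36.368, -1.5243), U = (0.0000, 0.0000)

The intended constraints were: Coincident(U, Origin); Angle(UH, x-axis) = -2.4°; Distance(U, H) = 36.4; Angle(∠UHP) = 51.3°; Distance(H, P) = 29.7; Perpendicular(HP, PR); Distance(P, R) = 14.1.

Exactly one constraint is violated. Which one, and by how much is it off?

Distance(P, R) = 14.1 — off by 5.90.

U = (0.00, 0.00) ✓; UH at -2.400° ✓; |UH| = 36.40 ✓; ∠UHP = 51.30° ✓; |HP| = 29.70 ✓; ∠(HP, PR) = 90.01° ✓; |PR| = 8.200 ✗.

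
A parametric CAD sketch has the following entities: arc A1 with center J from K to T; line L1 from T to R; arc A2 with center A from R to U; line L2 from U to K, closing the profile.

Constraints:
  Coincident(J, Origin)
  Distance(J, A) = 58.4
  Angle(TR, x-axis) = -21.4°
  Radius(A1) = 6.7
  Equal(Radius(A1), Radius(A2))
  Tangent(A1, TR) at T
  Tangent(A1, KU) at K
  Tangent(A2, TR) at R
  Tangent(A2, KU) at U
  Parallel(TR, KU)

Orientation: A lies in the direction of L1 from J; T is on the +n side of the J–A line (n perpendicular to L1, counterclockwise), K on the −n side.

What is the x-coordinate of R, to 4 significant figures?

56.82

The slot axis is L1's direction at -21.4°, so u = (cos -21.4°, sin -21.4°) = (0.9311, -0.3649) and n = (−sin -21.4°, cos -21.4°) = (0.3649, 0.9311). J is at the origin and A lies 58.4 along u from J, so A = 58.4·u = (54.37, -21.31). Tangency of A1 to both parallel lines with radius 6.7 puts T and K at J ± 6.7·n: T = (2.445, 6.238), K = (-2.445, -6.238). Equal radii place R and U the same way about A: R = A + 6.7·n = (56.82, -15.07), U = A − 6.7·n = (51.93, -27.55). So R.x = 56.82.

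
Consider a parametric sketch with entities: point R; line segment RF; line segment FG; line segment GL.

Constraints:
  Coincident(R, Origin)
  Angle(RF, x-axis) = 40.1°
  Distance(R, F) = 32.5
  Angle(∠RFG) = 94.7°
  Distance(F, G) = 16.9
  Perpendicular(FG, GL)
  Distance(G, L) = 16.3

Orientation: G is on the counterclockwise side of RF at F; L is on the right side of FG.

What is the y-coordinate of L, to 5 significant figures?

44.152

∠RFG = 94.7°, so FG runs at 40.1° + (180° − 94.7°) = 125.40° from the x-axis; with |FG| = 16.9, G = F + 16.9·(cos 125.40°, sin 125.40°) = (15.070, 34.710). FG is perpendicular to GL; with |GL| = 16.3 on the right of FG, L = G + 16.3·(0.81513, 0.57928) = (28.357, 44.152). So L.y = 44.152.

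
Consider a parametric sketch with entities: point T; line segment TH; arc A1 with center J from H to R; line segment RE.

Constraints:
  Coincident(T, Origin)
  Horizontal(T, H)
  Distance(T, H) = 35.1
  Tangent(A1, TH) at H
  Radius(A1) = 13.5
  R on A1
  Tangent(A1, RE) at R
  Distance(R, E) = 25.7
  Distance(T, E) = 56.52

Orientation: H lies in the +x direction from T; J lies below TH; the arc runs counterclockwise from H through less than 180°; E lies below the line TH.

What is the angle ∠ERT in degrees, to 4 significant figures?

163.2°

Checks: |JH| = 13.50 ✓; |JR| = 13.50 ✓; ∠(JR, RE) = 90.00° ✓; |RE| = 25.70 ✓; |TE| = 56.52 ✓.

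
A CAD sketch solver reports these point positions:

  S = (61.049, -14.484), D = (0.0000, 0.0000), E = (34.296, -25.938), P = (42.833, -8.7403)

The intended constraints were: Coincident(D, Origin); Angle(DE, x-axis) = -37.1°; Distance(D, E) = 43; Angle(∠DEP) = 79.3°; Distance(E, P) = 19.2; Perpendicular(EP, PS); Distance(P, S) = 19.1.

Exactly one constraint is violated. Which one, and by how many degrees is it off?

Perpendicular(EP, PS) — off by 8.90°.

D = (0.00, 0.00) ✓; DE at -37.10° ✓; |DE| = 43.00 ✓; ∠DEP = 79.30° ✓; |EP| = 19.20 ✓; ∠(EP, PS) = 81.10° ✗; |PS| = 19.10 ✓.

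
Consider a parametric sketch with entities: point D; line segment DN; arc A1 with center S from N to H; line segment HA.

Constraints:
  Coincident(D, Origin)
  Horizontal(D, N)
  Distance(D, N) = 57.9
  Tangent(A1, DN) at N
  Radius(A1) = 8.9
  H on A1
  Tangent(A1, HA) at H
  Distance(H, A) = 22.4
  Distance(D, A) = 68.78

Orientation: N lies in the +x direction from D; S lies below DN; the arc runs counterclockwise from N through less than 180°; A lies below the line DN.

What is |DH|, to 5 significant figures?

51.687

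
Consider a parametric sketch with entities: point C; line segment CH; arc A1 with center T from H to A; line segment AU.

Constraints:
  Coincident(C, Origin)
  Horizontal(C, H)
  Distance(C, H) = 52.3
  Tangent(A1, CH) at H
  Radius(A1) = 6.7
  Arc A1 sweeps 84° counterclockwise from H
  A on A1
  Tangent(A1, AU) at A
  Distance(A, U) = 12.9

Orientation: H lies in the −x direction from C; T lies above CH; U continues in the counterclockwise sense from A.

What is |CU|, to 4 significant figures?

48.12

C is at the origin; C and H share the same y with |CH| = 52.3 and H on the −x side, so H = (-52.30, 0.000). The tangent condition forces TH to be normal to CH, so T = H + (0, 6.7) = (-52.30, 6.700). On A1, H sits at bearing -90° from T; an 84° counterclockwise sweep puts A at bearing -6°, so A = T + 6.7·(cos -6°, sin -6°) = (-45.64, 6.000). A1 meets AU tangentially, so TA is at right angles to AU, so AU runs along (−sin -6°, cos -6°); with |AU| = 12.9, U = (-44.29, 18.83). Then |CU| = |U − C| = 48.12.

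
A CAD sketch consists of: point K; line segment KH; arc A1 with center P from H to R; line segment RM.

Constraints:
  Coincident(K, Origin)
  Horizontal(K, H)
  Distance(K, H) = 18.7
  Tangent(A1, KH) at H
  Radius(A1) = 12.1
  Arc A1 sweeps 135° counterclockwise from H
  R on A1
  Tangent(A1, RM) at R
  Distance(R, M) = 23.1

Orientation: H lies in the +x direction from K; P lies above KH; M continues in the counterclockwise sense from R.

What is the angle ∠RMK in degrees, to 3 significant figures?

61.4°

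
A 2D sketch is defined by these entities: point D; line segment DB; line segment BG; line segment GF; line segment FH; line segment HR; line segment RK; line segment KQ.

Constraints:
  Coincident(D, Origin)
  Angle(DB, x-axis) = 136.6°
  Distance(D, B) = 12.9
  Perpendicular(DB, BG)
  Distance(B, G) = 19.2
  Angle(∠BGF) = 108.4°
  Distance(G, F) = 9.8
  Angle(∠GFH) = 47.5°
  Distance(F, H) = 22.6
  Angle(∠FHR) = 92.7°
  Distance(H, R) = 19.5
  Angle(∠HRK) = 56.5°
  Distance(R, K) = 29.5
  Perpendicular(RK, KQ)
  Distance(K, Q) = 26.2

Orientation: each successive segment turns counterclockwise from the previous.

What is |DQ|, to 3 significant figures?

9.28

D is at the origin; DB runs at 136.6° with length 12.9, so B = (-9.37, 8.86). The perpendicularity gives BG at right angles to DB, so BG runs at -133°; with |BG| = 19.2, G = (-22.6, -5.09). ∠BGF = 108.4° gives GF at -61.8° from the x-axis; with |GF| = 9.8, F = (-17.9, -13.7). ∠GFH = 47.5° gives FH at 70.7° from the x-axis; with |FH| = 22.6, H = (-10.5, 7.61). ∠FHR = 92.7° gives HR at 158° from the x-axis; with |HR| = 19.5, R = (-28.5, 14.9). ∠HRK = 56.5° gives RK at -78.5° from the x-axis; with |RK| = 29.5, K = (-22.7, -14.0). RK ⟂ KQ, so KQ runs at 11.5°; with |KQ| = 26.2, Q = (3.01, -8.77). Then |DQ| = |Q − D| = 9.28.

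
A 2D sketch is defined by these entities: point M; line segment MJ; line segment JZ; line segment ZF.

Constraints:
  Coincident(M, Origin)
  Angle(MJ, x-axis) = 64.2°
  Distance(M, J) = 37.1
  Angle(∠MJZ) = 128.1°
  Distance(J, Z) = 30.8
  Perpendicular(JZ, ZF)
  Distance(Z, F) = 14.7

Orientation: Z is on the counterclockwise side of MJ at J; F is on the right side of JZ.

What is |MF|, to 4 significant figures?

69.35

M is at the origin; MJ runs at 64.2° with length 37.1, so J = 37.1·(cos 64.2°, sin 64.2°) = (16.15, 33.40). ∠MJZ = 128.1°, so JZ runs at 64.2° + (180° − 128.1°) = 116.1° from the x-axis; with |JZ| = 30.8, Z = J + 30.8·(cos 116.1°, sin 116.1°) = (2.597, 61.06). JZ ⟂ ZF; with |ZF| = 14.7 on the right of JZ, F = Z + 14.7·(0.8980, 0.4399) = (15.80, 67.53). Then |MF| = |F − M| = 69.35.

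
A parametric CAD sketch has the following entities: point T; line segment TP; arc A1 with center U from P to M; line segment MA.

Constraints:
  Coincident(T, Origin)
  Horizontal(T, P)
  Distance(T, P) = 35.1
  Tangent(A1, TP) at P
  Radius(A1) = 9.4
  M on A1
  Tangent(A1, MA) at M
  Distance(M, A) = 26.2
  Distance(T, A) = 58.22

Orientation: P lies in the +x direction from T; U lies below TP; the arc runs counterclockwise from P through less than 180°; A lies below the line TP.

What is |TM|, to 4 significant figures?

32.59

Checks: ∠(UP, PT) = 90.00° ✓; |UP| = 9.400 ✓; |UM| = 9.400 ✓; ∠(UM, MA) = 90.00° ✓; |MA| = 26.20 ✓; |TA| = 58.22 ✓.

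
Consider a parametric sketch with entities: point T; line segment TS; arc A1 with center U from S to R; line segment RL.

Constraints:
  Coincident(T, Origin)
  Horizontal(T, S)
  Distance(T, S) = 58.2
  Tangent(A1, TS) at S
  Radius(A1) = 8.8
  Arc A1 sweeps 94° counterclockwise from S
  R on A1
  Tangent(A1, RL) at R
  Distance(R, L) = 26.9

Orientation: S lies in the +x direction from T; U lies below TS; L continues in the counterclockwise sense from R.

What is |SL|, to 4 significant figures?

36.90

T is at the origin; T and S share the same y with |TS| = 58.2 and S on the +x side, so S = (58.20, 0.000). Since A1 is tangent to TS there, US ⟂ TS, so U = S + (0, -8.8) = (58.20, -8.800). On A1, S sits at bearing 90° from U; a 94° counterclockwise sweep puts R at bearing 184°, so R = U + 8.8·(cos 184°, sin 184°) = (49.42, -9.414). Since A1 is tangent to RL there, UR ⟂ RL, so RL runs along (−sin 184°, cos 184°); with |RL| = 26.9, L = (51.30, -36.25). Then |SL| = |L − S| = 36.90.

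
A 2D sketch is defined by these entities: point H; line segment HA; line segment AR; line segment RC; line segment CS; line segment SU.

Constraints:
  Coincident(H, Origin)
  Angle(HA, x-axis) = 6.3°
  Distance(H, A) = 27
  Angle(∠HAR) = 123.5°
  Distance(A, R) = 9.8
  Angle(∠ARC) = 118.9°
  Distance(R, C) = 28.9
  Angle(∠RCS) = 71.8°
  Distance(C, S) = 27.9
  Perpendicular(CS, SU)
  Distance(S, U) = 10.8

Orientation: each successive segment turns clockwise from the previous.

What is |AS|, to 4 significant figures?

30.70

H is at the origin; HA runs at 6.3° with length 27.0, so A = (26.84, 2.963). ∠HAR = 123.5° gives AR at -50.20° from the x-axis; with |AR| = 9.8, R = (33.11, -4.566). ∠ARC = 118.9° gives RC at -111.3° from the x-axis; with |RC| = 28.9, C = (22.61, -31.49). ∠RCS = 71.8° gives CS at 140.5° from the x-axis; with |CS| = 27.9, S = (1.084, -13.75). Then |AS| = |S − A| = 30.70.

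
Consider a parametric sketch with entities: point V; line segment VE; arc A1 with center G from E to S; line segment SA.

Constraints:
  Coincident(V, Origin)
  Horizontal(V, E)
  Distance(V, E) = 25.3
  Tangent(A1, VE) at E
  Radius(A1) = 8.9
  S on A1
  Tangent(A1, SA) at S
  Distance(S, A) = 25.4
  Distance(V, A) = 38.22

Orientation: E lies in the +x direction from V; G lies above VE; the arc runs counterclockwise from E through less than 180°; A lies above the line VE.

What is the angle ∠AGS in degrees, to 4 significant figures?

70.69°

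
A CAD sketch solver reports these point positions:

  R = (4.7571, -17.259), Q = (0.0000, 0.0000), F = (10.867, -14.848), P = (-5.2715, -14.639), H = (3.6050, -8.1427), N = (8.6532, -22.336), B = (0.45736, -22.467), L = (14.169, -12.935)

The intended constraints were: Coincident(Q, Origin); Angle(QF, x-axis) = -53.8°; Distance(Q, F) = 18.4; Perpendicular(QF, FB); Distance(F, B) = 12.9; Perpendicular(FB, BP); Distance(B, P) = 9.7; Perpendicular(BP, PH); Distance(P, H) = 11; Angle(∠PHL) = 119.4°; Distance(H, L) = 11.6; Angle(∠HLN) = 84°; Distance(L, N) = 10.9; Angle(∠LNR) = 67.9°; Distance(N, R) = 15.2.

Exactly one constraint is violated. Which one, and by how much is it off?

Distance(N, R) = 15.2 — off by 8.80.

Q = (0.00, 0.00) ✓; QF at -53.80° ✓; |QF| = 18.40 ✓; ∠(QF, FB) = 90.00° ✓; |FB| = 12.90 ✓; ∠(FB, BP) = 90.00° ✓; |BP| = 9.700 ✓; ∠(BP, PH) = 90.00° ✓; |PH| = 11.00 ✓; ∠PHL = 119.4° ✓; |HL| = 11.60 ✓; ∠HLN = 84.00° ✓; |LN| = 10.90 ✓; ∠LNR = 67.90° ✓; |NR| = 6.400 ✗.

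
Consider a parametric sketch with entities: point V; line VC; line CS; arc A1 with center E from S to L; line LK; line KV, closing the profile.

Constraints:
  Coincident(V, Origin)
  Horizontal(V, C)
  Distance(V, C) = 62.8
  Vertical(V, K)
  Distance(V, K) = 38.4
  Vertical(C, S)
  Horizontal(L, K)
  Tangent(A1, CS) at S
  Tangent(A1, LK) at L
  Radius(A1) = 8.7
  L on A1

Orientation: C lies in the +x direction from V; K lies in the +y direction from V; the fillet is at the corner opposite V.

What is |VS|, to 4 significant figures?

69.47

V is at the origin; V and C share the same y with |VC| = 62.8 and C on the +x side, so C = (62.80, 0.000). VK is vertical with |VK| = 38.4 and K on the +y side, so K = (0.000, 38.40). The virtual corner opposite V is at (62.80, 38.40). Since A1 is tangent to CS there, ES ⟂ CS and the tangent condition forces EL to be normal to LK, with radius 8.7, so the center E sits 8.7 in from both sides at E = (54.10, 29.70). That places the tangent points at S = (62.80, 29.70) on CS and L = (54.10, 38.40) on LK. Then |VS| = |S − V| = 69.47.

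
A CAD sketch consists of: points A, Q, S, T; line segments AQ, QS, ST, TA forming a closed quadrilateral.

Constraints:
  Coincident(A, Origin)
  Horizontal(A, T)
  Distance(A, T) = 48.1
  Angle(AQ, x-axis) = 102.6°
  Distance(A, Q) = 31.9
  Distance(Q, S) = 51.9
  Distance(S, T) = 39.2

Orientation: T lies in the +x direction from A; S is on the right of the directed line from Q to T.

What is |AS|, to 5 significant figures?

21.148

Checks: |QS| = 51.90 ✓; |ST| = 39.20 ✓.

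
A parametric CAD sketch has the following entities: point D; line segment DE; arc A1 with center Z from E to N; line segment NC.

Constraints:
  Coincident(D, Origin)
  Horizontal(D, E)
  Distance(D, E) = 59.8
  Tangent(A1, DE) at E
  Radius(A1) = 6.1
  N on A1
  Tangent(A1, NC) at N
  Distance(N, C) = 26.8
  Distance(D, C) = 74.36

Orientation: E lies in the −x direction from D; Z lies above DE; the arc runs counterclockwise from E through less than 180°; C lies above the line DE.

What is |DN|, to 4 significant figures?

55.12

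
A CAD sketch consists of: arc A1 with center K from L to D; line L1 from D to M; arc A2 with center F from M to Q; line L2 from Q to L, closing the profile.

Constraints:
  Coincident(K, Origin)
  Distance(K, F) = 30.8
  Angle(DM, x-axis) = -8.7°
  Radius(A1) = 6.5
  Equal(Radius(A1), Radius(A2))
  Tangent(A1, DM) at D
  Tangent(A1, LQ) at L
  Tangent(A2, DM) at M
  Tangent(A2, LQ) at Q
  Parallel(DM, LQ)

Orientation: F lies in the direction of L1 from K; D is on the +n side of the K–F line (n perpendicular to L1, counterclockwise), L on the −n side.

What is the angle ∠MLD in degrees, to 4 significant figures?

67.12°

Tangency of A1 to both parallel lines with radius 6.5 puts D and L at K ± 6.5·n: D = (0.9832, 6.425), L = (-0.9832, -6.425). Equal radii place M and Q the same way about F: M = F + 6.5·n = (31.43, 1.766), Q = F − 6.5·n = (29.46, -11.08). Then cos ∠MLD = LM·LD / (|LM||LD|), giving 67.12°.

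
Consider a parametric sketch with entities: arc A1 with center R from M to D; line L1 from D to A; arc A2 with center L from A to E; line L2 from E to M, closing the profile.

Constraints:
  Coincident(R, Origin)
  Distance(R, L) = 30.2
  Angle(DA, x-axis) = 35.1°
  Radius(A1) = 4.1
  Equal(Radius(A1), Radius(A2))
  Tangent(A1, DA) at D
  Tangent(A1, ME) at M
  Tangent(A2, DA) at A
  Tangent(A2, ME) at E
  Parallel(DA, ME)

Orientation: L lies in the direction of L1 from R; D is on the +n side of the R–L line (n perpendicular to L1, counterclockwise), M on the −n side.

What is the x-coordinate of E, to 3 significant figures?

27.1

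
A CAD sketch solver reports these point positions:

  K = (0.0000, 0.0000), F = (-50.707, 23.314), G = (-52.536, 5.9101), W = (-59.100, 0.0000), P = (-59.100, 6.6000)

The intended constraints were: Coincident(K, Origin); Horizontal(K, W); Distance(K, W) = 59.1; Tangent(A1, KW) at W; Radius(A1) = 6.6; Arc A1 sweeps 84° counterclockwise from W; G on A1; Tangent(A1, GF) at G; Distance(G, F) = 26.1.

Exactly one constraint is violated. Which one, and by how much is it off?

Distance(G, F) = 26.1 — off by 8.60.

K = (0.00, 0.00) ✓; K.y = 0.00, W.y = 0.00 ✓; |KW| = 59.10 ✓; ∠(PW, WK) = 90.00° ✓; |PW| = 6.600 ✓; bearing(P→G) − bearing(P→W) = 84.00° ✓; |PG| = 6.600 ✓; ∠(PG, GF) = 90.00° ✓; |GF| = 17.50 ✗.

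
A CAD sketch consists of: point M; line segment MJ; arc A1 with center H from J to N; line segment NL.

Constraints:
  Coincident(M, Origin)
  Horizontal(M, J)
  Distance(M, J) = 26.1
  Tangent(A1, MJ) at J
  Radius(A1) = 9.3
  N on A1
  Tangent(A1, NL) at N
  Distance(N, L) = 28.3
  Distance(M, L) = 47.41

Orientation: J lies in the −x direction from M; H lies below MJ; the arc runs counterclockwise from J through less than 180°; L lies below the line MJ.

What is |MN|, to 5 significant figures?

36.999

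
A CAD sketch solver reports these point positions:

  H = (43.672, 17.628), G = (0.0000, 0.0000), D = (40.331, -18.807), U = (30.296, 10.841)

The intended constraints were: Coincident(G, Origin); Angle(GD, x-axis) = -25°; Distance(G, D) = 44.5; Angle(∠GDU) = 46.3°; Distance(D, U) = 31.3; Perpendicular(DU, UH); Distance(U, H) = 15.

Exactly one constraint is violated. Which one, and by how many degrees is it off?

Perpendicular(DU, UH) — off by 8.20°.

G = (0.00, 0.00) ✓; GD at -25.00° ✓; |GD| = 44.50 ✓; ∠GDU = 46.30° ✓; |DU| = 31.30 ✓; ∠(DU, UH) = 81.80° ✗; |UH| = 15.00 ✓.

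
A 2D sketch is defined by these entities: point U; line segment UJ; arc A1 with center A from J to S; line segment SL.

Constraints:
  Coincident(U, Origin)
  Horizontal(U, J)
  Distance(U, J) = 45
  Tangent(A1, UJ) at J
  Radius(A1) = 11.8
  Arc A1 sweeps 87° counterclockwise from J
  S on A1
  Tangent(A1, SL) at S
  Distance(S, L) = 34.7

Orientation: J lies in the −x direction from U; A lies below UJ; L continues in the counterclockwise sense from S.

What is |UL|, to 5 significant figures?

74.396

On A1, J sits at bearing 90° from A; an 87° counterclockwise sweep puts S at bearing 177°, so S = A + 11.8·(cos 177°, sin 177°) = (-56.784, -11.182). A1 meets SL tangentially, so AS is at right angles to SL, so SL runs along (−sin 177°, cos 177°); with |SL| = 34.7, L = (-58.600, -45.835). Then |UL| = |L − U| = 74.396.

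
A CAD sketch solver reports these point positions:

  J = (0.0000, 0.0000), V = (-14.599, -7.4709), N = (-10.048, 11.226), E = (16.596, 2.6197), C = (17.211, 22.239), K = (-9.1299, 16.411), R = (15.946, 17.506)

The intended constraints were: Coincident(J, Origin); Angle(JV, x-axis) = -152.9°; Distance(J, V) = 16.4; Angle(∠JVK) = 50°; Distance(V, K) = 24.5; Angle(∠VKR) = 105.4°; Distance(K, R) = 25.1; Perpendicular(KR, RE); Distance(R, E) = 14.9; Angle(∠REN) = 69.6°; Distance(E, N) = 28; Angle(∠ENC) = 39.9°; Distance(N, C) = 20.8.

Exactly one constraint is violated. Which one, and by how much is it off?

Distance(N, C) = 20.8 — off by 8.60.

J = (0.00, 0.00) ✓; JV at -152.9° ✓; |JV| = 16.40 ✓; ∠JVK = 50.00° ✓; |VK| = 24.50 ✓; ∠VKR = 105.4° ✓; |KR| = 25.10 ✓; ∠(KR, RE) = 90.00° ✓; |RE| = 14.90 ✓; ∠REN = 69.60° ✓; |EN| = 28.00 ✓; ∠ENC = 39.90° ✓; |NC| = 29.40 ✗.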